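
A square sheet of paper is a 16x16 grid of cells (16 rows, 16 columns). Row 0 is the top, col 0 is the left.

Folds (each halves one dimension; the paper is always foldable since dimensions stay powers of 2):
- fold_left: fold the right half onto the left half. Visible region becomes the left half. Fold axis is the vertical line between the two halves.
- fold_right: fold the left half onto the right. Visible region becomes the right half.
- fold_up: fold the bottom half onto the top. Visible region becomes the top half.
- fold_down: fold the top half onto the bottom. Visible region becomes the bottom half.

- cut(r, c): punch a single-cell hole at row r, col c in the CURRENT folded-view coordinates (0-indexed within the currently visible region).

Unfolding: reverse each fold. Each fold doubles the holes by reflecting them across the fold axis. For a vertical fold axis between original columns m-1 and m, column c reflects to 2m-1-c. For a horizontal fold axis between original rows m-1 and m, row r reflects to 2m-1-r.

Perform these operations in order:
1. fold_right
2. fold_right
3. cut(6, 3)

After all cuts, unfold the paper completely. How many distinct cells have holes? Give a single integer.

Answer: 4

Derivation:
Op 1 fold_right: fold axis v@8; visible region now rows[0,16) x cols[8,16) = 16x8
Op 2 fold_right: fold axis v@12; visible region now rows[0,16) x cols[12,16) = 16x4
Op 3 cut(6, 3): punch at orig (6,15); cuts so far [(6, 15)]; region rows[0,16) x cols[12,16) = 16x4
Unfold 1 (reflect across v@12): 2 holes -> [(6, 8), (6, 15)]
Unfold 2 (reflect across v@8): 4 holes -> [(6, 0), (6, 7), (6, 8), (6, 15)]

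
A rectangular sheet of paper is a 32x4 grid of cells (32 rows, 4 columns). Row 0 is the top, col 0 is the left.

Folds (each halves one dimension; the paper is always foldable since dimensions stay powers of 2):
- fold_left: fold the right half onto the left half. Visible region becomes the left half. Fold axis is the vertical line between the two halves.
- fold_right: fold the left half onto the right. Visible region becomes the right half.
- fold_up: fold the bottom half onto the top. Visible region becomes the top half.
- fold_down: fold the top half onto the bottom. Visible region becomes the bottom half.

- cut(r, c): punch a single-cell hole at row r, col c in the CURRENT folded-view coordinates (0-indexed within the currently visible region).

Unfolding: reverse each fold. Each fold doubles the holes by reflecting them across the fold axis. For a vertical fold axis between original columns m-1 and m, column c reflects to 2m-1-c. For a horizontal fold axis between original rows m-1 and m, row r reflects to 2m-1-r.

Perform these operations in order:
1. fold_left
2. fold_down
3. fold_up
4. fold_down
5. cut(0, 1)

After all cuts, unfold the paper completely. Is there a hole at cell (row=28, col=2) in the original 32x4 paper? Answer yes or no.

Answer: yes

Derivation:
Op 1 fold_left: fold axis v@2; visible region now rows[0,32) x cols[0,2) = 32x2
Op 2 fold_down: fold axis h@16; visible region now rows[16,32) x cols[0,2) = 16x2
Op 3 fold_up: fold axis h@24; visible region now rows[16,24) x cols[0,2) = 8x2
Op 4 fold_down: fold axis h@20; visible region now rows[20,24) x cols[0,2) = 4x2
Op 5 cut(0, 1): punch at orig (20,1); cuts so far [(20, 1)]; region rows[20,24) x cols[0,2) = 4x2
Unfold 1 (reflect across h@20): 2 holes -> [(19, 1), (20, 1)]
Unfold 2 (reflect across h@24): 4 holes -> [(19, 1), (20, 1), (27, 1), (28, 1)]
Unfold 3 (reflect across h@16): 8 holes -> [(3, 1), (4, 1), (11, 1), (12, 1), (19, 1), (20, 1), (27, 1), (28, 1)]
Unfold 4 (reflect across v@2): 16 holes -> [(3, 1), (3, 2), (4, 1), (4, 2), (11, 1), (11, 2), (12, 1), (12, 2), (19, 1), (19, 2), (20, 1), (20, 2), (27, 1), (27, 2), (28, 1), (28, 2)]
Holes: [(3, 1), (3, 2), (4, 1), (4, 2), (11, 1), (11, 2), (12, 1), (12, 2), (19, 1), (19, 2), (20, 1), (20, 2), (27, 1), (27, 2), (28, 1), (28, 2)]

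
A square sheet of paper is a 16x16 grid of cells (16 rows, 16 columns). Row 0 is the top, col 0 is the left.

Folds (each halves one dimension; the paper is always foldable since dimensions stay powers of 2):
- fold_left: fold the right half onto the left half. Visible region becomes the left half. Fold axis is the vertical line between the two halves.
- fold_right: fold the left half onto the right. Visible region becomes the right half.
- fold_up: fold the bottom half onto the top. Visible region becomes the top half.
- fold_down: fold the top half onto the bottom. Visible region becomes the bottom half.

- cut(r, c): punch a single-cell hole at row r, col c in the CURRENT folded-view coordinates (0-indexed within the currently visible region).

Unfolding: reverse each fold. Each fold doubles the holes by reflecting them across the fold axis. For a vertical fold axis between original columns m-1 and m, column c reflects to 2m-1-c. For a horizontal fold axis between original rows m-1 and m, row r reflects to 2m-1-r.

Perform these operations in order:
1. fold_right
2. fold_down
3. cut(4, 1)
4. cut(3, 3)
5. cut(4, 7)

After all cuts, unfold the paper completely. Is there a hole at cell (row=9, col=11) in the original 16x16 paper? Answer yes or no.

Op 1 fold_right: fold axis v@8; visible region now rows[0,16) x cols[8,16) = 16x8
Op 2 fold_down: fold axis h@8; visible region now rows[8,16) x cols[8,16) = 8x8
Op 3 cut(4, 1): punch at orig (12,9); cuts so far [(12, 9)]; region rows[8,16) x cols[8,16) = 8x8
Op 4 cut(3, 3): punch at orig (11,11); cuts so far [(11, 11), (12, 9)]; region rows[8,16) x cols[8,16) = 8x8
Op 5 cut(4, 7): punch at orig (12,15); cuts so far [(11, 11), (12, 9), (12, 15)]; region rows[8,16) x cols[8,16) = 8x8
Unfold 1 (reflect across h@8): 6 holes -> [(3, 9), (3, 15), (4, 11), (11, 11), (12, 9), (12, 15)]
Unfold 2 (reflect across v@8): 12 holes -> [(3, 0), (3, 6), (3, 9), (3, 15), (4, 4), (4, 11), (11, 4), (11, 11), (12, 0), (12, 6), (12, 9), (12, 15)]
Holes: [(3, 0), (3, 6), (3, 9), (3, 15), (4, 4), (4, 11), (11, 4), (11, 11), (12, 0), (12, 6), (12, 9), (12, 15)]

Answer: no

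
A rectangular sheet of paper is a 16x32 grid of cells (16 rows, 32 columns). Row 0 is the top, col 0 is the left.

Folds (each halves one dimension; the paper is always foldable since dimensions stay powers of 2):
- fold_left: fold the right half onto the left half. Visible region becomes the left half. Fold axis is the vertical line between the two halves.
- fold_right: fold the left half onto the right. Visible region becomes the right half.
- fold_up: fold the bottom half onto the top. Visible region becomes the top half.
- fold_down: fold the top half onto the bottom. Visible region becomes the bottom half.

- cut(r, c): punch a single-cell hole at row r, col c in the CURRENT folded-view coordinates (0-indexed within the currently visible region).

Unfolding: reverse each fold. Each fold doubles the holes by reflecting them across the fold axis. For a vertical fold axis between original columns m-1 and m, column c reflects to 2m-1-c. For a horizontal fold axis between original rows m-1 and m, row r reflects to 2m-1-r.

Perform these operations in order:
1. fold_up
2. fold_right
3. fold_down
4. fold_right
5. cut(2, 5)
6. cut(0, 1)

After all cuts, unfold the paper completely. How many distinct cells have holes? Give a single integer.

Answer: 32

Derivation:
Op 1 fold_up: fold axis h@8; visible region now rows[0,8) x cols[0,32) = 8x32
Op 2 fold_right: fold axis v@16; visible region now rows[0,8) x cols[16,32) = 8x16
Op 3 fold_down: fold axis h@4; visible region now rows[4,8) x cols[16,32) = 4x16
Op 4 fold_right: fold axis v@24; visible region now rows[4,8) x cols[24,32) = 4x8
Op 5 cut(2, 5): punch at orig (6,29); cuts so far [(6, 29)]; region rows[4,8) x cols[24,32) = 4x8
Op 6 cut(0, 1): punch at orig (4,25); cuts so far [(4, 25), (6, 29)]; region rows[4,8) x cols[24,32) = 4x8
Unfold 1 (reflect across v@24): 4 holes -> [(4, 22), (4, 25), (6, 18), (6, 29)]
Unfold 2 (reflect across h@4): 8 holes -> [(1, 18), (1, 29), (3, 22), (3, 25), (4, 22), (4, 25), (6, 18), (6, 29)]
Unfold 3 (reflect across v@16): 16 holes -> [(1, 2), (1, 13), (1, 18), (1, 29), (3, 6), (3, 9), (3, 22), (3, 25), (4, 6), (4, 9), (4, 22), (4, 25), (6, 2), (6, 13), (6, 18), (6, 29)]
Unfold 4 (reflect across h@8): 32 holes -> [(1, 2), (1, 13), (1, 18), (1, 29), (3, 6), (3, 9), (3, 22), (3, 25), (4, 6), (4, 9), (4, 22), (4, 25), (6, 2), (6, 13), (6, 18), (6, 29), (9, 2), (9, 13), (9, 18), (9, 29), (11, 6), (11, 9), (11, 22), (11, 25), (12, 6), (12, 9), (12, 22), (12, 25), (14, 2), (14, 13), (14, 18), (14, 29)]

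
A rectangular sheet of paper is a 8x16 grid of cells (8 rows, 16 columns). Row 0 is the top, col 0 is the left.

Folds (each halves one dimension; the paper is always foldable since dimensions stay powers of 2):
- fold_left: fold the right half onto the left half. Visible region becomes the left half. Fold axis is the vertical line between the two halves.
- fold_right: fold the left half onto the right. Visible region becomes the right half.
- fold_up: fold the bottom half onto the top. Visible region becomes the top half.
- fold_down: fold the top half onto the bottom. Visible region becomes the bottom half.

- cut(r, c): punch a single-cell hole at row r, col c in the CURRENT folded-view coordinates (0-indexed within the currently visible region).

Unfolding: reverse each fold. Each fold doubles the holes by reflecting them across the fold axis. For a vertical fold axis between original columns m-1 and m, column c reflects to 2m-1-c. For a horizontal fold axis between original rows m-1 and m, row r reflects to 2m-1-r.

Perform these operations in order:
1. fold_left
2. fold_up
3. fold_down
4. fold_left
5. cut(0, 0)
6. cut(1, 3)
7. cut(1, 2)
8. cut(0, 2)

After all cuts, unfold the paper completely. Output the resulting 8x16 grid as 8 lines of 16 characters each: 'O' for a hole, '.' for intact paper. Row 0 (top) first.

Op 1 fold_left: fold axis v@8; visible region now rows[0,8) x cols[0,8) = 8x8
Op 2 fold_up: fold axis h@4; visible region now rows[0,4) x cols[0,8) = 4x8
Op 3 fold_down: fold axis h@2; visible region now rows[2,4) x cols[0,8) = 2x8
Op 4 fold_left: fold axis v@4; visible region now rows[2,4) x cols[0,4) = 2x4
Op 5 cut(0, 0): punch at orig (2,0); cuts so far [(2, 0)]; region rows[2,4) x cols[0,4) = 2x4
Op 6 cut(1, 3): punch at orig (3,3); cuts so far [(2, 0), (3, 3)]; region rows[2,4) x cols[0,4) = 2x4
Op 7 cut(1, 2): punch at orig (3,2); cuts so far [(2, 0), (3, 2), (3, 3)]; region rows[2,4) x cols[0,4) = 2x4
Op 8 cut(0, 2): punch at orig (2,2); cuts so far [(2, 0), (2, 2), (3, 2), (3, 3)]; region rows[2,4) x cols[0,4) = 2x4
Unfold 1 (reflect across v@4): 8 holes -> [(2, 0), (2, 2), (2, 5), (2, 7), (3, 2), (3, 3), (3, 4), (3, 5)]
Unfold 2 (reflect across h@2): 16 holes -> [(0, 2), (0, 3), (0, 4), (0, 5), (1, 0), (1, 2), (1, 5), (1, 7), (2, 0), (2, 2), (2, 5), (2, 7), (3, 2), (3, 3), (3, 4), (3, 5)]
Unfold 3 (reflect across h@4): 32 holes -> [(0, 2), (0, 3), (0, 4), (0, 5), (1, 0), (1, 2), (1, 5), (1, 7), (2, 0), (2, 2), (2, 5), (2, 7), (3, 2), (3, 3), (3, 4), (3, 5), (4, 2), (4, 3), (4, 4), (4, 5), (5, 0), (5, 2), (5, 5), (5, 7), (6, 0), (6, 2), (6, 5), (6, 7), (7, 2), (7, 3), (7, 4), (7, 5)]
Unfold 4 (reflect across v@8): 64 holes -> [(0, 2), (0, 3), (0, 4), (0, 5), (0, 10), (0, 11), (0, 12), (0, 13), (1, 0), (1, 2), (1, 5), (1, 7), (1, 8), (1, 10), (1, 13), (1, 15), (2, 0), (2, 2), (2, 5), (2, 7), (2, 8), (2, 10), (2, 13), (2, 15), (3, 2), (3, 3), (3, 4), (3, 5), (3, 10), (3, 11), (3, 12), (3, 13), (4, 2), (4, 3), (4, 4), (4, 5), (4, 10), (4, 11), (4, 12), (4, 13), (5, 0), (5, 2), (5, 5), (5, 7), (5, 8), (5, 10), (5, 13), (5, 15), (6, 0), (6, 2), (6, 5), (6, 7), (6, 8), (6, 10), (6, 13), (6, 15), (7, 2), (7, 3), (7, 4), (7, 5), (7, 10), (7, 11), (7, 12), (7, 13)]

Answer: ..OOOO....OOOO..
O.O..O.OO.O..O.O
O.O..O.OO.O..O.O
..OOOO....OOOO..
..OOOO....OOOO..
O.O..O.OO.O..O.O
O.O..O.OO.O..O.O
..OOOO....OOOO..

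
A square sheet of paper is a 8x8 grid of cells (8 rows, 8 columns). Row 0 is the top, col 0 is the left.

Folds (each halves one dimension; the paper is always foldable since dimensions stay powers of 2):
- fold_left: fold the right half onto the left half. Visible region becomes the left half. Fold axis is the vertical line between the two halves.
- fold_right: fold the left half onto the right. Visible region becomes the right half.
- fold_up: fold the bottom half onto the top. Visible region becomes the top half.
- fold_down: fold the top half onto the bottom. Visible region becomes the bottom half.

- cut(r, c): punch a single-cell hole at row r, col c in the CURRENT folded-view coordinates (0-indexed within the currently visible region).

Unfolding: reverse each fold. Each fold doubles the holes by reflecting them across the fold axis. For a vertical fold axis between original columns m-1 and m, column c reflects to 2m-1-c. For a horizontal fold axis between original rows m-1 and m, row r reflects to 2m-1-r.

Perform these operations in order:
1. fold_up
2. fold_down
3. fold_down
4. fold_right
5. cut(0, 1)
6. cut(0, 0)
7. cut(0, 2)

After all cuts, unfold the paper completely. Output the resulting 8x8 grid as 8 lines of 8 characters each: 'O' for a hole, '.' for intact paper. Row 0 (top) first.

Op 1 fold_up: fold axis h@4; visible region now rows[0,4) x cols[0,8) = 4x8
Op 2 fold_down: fold axis h@2; visible region now rows[2,4) x cols[0,8) = 2x8
Op 3 fold_down: fold axis h@3; visible region now rows[3,4) x cols[0,8) = 1x8
Op 4 fold_right: fold axis v@4; visible region now rows[3,4) x cols[4,8) = 1x4
Op 5 cut(0, 1): punch at orig (3,5); cuts so far [(3, 5)]; region rows[3,4) x cols[4,8) = 1x4
Op 6 cut(0, 0): punch at orig (3,4); cuts so far [(3, 4), (3, 5)]; region rows[3,4) x cols[4,8) = 1x4
Op 7 cut(0, 2): punch at orig (3,6); cuts so far [(3, 4), (3, 5), (3, 6)]; region rows[3,4) x cols[4,8) = 1x4
Unfold 1 (reflect across v@4): 6 holes -> [(3, 1), (3, 2), (3, 3), (3, 4), (3, 5), (3, 6)]
Unfold 2 (reflect across h@3): 12 holes -> [(2, 1), (2, 2), (2, 3), (2, 4), (2, 5), (2, 6), (3, 1), (3, 2), (3, 3), (3, 4), (3, 5), (3, 6)]
Unfold 3 (reflect across h@2): 24 holes -> [(0, 1), (0, 2), (0, 3), (0, 4), (0, 5), (0, 6), (1, 1), (1, 2), (1, 3), (1, 4), (1, 5), (1, 6), (2, 1), (2, 2), (2, 3), (2, 4), (2, 5), (2, 6), (3, 1), (3, 2), (3, 3), (3, 4), (3, 5), (3, 6)]
Unfold 4 (reflect across h@4): 48 holes -> [(0, 1), (0, 2), (0, 3), (0, 4), (0, 5), (0, 6), (1, 1), (1, 2), (1, 3), (1, 4), (1, 5), (1, 6), (2, 1), (2, 2), (2, 3), (2, 4), (2, 5), (2, 6), (3, 1), (3, 2), (3, 3), (3, 4), (3, 5), (3, 6), (4, 1), (4, 2), (4, 3), (4, 4), (4, 5), (4, 6), (5, 1), (5, 2), (5, 3), (5, 4), (5, 5), (5, 6), (6, 1), (6, 2), (6, 3), (6, 4), (6, 5), (6, 6), (7, 1), (7, 2), (7, 3), (7, 4), (7, 5), (7, 6)]

Answer: .OOOOOO.
.OOOOOO.
.OOOOOO.
.OOOOOO.
.OOOOOO.
.OOOOOO.
.OOOOOO.
.OOOOOO.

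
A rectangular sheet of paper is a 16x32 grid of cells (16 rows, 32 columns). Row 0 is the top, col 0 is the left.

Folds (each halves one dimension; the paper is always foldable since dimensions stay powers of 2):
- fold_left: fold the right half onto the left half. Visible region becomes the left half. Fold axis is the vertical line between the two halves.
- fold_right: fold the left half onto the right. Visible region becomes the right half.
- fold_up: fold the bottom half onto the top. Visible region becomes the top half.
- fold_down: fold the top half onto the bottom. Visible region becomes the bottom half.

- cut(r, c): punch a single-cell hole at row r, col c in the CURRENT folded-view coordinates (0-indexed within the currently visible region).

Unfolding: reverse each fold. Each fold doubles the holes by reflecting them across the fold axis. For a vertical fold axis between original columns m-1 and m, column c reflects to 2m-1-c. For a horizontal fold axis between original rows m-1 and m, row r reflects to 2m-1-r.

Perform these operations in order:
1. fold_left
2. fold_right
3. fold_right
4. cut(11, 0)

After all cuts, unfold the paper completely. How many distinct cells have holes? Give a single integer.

Answer: 8

Derivation:
Op 1 fold_left: fold axis v@16; visible region now rows[0,16) x cols[0,16) = 16x16
Op 2 fold_right: fold axis v@8; visible region now rows[0,16) x cols[8,16) = 16x8
Op 3 fold_right: fold axis v@12; visible region now rows[0,16) x cols[12,16) = 16x4
Op 4 cut(11, 0): punch at orig (11,12); cuts so far [(11, 12)]; region rows[0,16) x cols[12,16) = 16x4
Unfold 1 (reflect across v@12): 2 holes -> [(11, 11), (11, 12)]
Unfold 2 (reflect across v@8): 4 holes -> [(11, 3), (11, 4), (11, 11), (11, 12)]
Unfold 3 (reflect across v@16): 8 holes -> [(11, 3), (11, 4), (11, 11), (11, 12), (11, 19), (11, 20), (11, 27), (11, 28)]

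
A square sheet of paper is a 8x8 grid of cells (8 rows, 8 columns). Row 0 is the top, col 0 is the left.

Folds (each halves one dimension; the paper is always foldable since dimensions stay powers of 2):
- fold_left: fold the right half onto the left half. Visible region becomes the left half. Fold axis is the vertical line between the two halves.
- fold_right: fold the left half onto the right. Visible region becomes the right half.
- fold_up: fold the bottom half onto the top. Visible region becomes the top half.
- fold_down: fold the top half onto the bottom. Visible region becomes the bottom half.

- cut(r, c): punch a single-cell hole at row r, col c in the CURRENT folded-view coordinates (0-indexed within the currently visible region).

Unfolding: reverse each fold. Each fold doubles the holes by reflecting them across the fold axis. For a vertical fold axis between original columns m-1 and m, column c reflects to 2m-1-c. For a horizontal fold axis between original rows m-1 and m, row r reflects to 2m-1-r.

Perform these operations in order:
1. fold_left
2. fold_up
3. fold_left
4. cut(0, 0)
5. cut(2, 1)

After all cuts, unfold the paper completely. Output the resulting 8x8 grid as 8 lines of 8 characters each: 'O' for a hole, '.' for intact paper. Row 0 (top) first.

Op 1 fold_left: fold axis v@4; visible region now rows[0,8) x cols[0,4) = 8x4
Op 2 fold_up: fold axis h@4; visible region now rows[0,4) x cols[0,4) = 4x4
Op 3 fold_left: fold axis v@2; visible region now rows[0,4) x cols[0,2) = 4x2
Op 4 cut(0, 0): punch at orig (0,0); cuts so far [(0, 0)]; region rows[0,4) x cols[0,2) = 4x2
Op 5 cut(2, 1): punch at orig (2,1); cuts so far [(0, 0), (2, 1)]; region rows[0,4) x cols[0,2) = 4x2
Unfold 1 (reflect across v@2): 4 holes -> [(0, 0), (0, 3), (2, 1), (2, 2)]
Unfold 2 (reflect across h@4): 8 holes -> [(0, 0), (0, 3), (2, 1), (2, 2), (5, 1), (5, 2), (7, 0), (7, 3)]
Unfold 3 (reflect across v@4): 16 holes -> [(0, 0), (0, 3), (0, 4), (0, 7), (2, 1), (2, 2), (2, 5), (2, 6), (5, 1), (5, 2), (5, 5), (5, 6), (7, 0), (7, 3), (7, 4), (7, 7)]

Answer: O..OO..O
........
.OO..OO.
........
........
.OO..OO.
........
O..OO..O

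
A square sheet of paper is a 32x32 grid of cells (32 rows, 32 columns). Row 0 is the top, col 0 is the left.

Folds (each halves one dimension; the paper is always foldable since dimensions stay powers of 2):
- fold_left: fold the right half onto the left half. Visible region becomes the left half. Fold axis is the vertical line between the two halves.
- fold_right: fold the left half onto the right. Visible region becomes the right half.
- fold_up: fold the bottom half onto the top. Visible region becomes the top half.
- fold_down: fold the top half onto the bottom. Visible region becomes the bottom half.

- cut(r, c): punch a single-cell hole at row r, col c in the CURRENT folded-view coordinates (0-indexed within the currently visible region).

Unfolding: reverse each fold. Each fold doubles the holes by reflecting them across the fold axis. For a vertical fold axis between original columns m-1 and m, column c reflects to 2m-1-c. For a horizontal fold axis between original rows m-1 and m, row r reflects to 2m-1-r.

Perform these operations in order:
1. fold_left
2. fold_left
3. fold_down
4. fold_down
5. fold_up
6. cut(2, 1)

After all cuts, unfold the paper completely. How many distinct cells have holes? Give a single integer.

Answer: 32

Derivation:
Op 1 fold_left: fold axis v@16; visible region now rows[0,32) x cols[0,16) = 32x16
Op 2 fold_left: fold axis v@8; visible region now rows[0,32) x cols[0,8) = 32x8
Op 3 fold_down: fold axis h@16; visible region now rows[16,32) x cols[0,8) = 16x8
Op 4 fold_down: fold axis h@24; visible region now rows[24,32) x cols[0,8) = 8x8
Op 5 fold_up: fold axis h@28; visible region now rows[24,28) x cols[0,8) = 4x8
Op 6 cut(2, 1): punch at orig (26,1); cuts so far [(26, 1)]; region rows[24,28) x cols[0,8) = 4x8
Unfold 1 (reflect across h@28): 2 holes -> [(26, 1), (29, 1)]
Unfold 2 (reflect across h@24): 4 holes -> [(18, 1), (21, 1), (26, 1), (29, 1)]
Unfold 3 (reflect across h@16): 8 holes -> [(2, 1), (5, 1), (10, 1), (13, 1), (18, 1), (21, 1), (26, 1), (29, 1)]
Unfold 4 (reflect across v@8): 16 holes -> [(2, 1), (2, 14), (5, 1), (5, 14), (10, 1), (10, 14), (13, 1), (13, 14), (18, 1), (18, 14), (21, 1), (21, 14), (26, 1), (26, 14), (29, 1), (29, 14)]
Unfold 5 (reflect across v@16): 32 holes -> [(2, 1), (2, 14), (2, 17), (2, 30), (5, 1), (5, 14), (5, 17), (5, 30), (10, 1), (10, 14), (10, 17), (10, 30), (13, 1), (13, 14), (13, 17), (13, 30), (18, 1), (18, 14), (18, 17), (18, 30), (21, 1), (21, 14), (21, 17), (21, 30), (26, 1), (26, 14), (26, 17), (26, 30), (29, 1), (29, 14), (29, 17), (29, 30)]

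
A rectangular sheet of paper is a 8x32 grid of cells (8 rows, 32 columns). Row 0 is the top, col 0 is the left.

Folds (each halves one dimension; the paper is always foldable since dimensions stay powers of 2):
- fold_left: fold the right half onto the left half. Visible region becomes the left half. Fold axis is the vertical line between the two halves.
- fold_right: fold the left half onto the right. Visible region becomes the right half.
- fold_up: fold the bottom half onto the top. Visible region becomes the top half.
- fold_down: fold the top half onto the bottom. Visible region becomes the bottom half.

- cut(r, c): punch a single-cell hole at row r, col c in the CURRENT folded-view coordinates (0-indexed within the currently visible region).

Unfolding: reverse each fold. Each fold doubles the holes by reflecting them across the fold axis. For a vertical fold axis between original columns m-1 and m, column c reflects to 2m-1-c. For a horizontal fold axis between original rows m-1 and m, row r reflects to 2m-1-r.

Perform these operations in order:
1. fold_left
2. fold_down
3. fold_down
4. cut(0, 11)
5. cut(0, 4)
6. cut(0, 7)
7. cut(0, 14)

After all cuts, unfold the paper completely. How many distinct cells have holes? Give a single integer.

Answer: 32

Derivation:
Op 1 fold_left: fold axis v@16; visible region now rows[0,8) x cols[0,16) = 8x16
Op 2 fold_down: fold axis h@4; visible region now rows[4,8) x cols[0,16) = 4x16
Op 3 fold_down: fold axis h@6; visible region now rows[6,8) x cols[0,16) = 2x16
Op 4 cut(0, 11): punch at orig (6,11); cuts so far [(6, 11)]; region rows[6,8) x cols[0,16) = 2x16
Op 5 cut(0, 4): punch at orig (6,4); cuts so far [(6, 4), (6, 11)]; region rows[6,8) x cols[0,16) = 2x16
Op 6 cut(0, 7): punch at orig (6,7); cuts so far [(6, 4), (6, 7), (6, 11)]; region rows[6,8) x cols[0,16) = 2x16
Op 7 cut(0, 14): punch at orig (6,14); cuts so far [(6, 4), (6, 7), (6, 11), (6, 14)]; region rows[6,8) x cols[0,16) = 2x16
Unfold 1 (reflect across h@6): 8 holes -> [(5, 4), (5, 7), (5, 11), (5, 14), (6, 4), (6, 7), (6, 11), (6, 14)]
Unfold 2 (reflect across h@4): 16 holes -> [(1, 4), (1, 7), (1, 11), (1, 14), (2, 4), (2, 7), (2, 11), (2, 14), (5, 4), (5, 7), (5, 11), (5, 14), (6, 4), (6, 7), (6, 11), (6, 14)]
Unfold 3 (reflect across v@16): 32 holes -> [(1, 4), (1, 7), (1, 11), (1, 14), (1, 17), (1, 20), (1, 24), (1, 27), (2, 4), (2, 7), (2, 11), (2, 14), (2, 17), (2, 20), (2, 24), (2, 27), (5, 4), (5, 7), (5, 11), (5, 14), (5, 17), (5, 20), (5, 24), (5, 27), (6, 4), (6, 7), (6, 11), (6, 14), (6, 17), (6, 20), (6, 24), (6, 27)]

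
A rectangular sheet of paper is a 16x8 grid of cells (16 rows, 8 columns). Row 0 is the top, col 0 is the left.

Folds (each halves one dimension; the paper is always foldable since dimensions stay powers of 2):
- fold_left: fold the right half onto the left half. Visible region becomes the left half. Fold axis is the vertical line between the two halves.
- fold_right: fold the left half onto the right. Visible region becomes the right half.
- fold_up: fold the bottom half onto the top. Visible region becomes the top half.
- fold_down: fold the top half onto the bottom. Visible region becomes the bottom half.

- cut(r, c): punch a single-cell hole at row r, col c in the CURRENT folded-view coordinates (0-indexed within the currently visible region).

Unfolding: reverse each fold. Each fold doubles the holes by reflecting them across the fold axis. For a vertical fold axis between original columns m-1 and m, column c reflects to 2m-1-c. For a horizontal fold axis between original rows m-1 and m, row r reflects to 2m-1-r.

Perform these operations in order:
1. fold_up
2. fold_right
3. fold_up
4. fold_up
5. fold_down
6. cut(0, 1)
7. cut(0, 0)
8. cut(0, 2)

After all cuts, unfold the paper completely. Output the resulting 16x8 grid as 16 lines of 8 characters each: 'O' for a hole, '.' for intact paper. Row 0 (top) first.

Op 1 fold_up: fold axis h@8; visible region now rows[0,8) x cols[0,8) = 8x8
Op 2 fold_right: fold axis v@4; visible region now rows[0,8) x cols[4,8) = 8x4
Op 3 fold_up: fold axis h@4; visible region now rows[0,4) x cols[4,8) = 4x4
Op 4 fold_up: fold axis h@2; visible region now rows[0,2) x cols[4,8) = 2x4
Op 5 fold_down: fold axis h@1; visible region now rows[1,2) x cols[4,8) = 1x4
Op 6 cut(0, 1): punch at orig (1,5); cuts so far [(1, 5)]; region rows[1,2) x cols[4,8) = 1x4
Op 7 cut(0, 0): punch at orig (1,4); cuts so far [(1, 4), (1, 5)]; region rows[1,2) x cols[4,8) = 1x4
Op 8 cut(0, 2): punch at orig (1,6); cuts so far [(1, 4), (1, 5), (1, 6)]; region rows[1,2) x cols[4,8) = 1x4
Unfold 1 (reflect across h@1): 6 holes -> [(0, 4), (0, 5), (0, 6), (1, 4), (1, 5), (1, 6)]
Unfold 2 (reflect across h@2): 12 holes -> [(0, 4), (0, 5), (0, 6), (1, 4), (1, 5), (1, 6), (2, 4), (2, 5), (2, 6), (3, 4), (3, 5), (3, 6)]
Unfold 3 (reflect across h@4): 24 holes -> [(0, 4), (0, 5), (0, 6), (1, 4), (1, 5), (1, 6), (2, 4), (2, 5), (2, 6), (3, 4), (3, 5), (3, 6), (4, 4), (4, 5), (4, 6), (5, 4), (5, 5), (5, 6), (6, 4), (6, 5), (6, 6), (7, 4), (7, 5), (7, 6)]
Unfold 4 (reflect across v@4): 48 holes -> [(0, 1), (0, 2), (0, 3), (0, 4), (0, 5), (0, 6), (1, 1), (1, 2), (1, 3), (1, 4), (1, 5), (1, 6), (2, 1), (2, 2), (2, 3), (2, 4), (2, 5), (2, 6), (3, 1), (3, 2), (3, 3), (3, 4), (3, 5), (3, 6), (4, 1), (4, 2), (4, 3), (4, 4), (4, 5), (4, 6), (5, 1), (5, 2), (5, 3), (5, 4), (5, 5), (5, 6), (6, 1), (6, 2), (6, 3), (6, 4), (6, 5), (6, 6), (7, 1), (7, 2), (7, 3), (7, 4), (7, 5), (7, 6)]
Unfold 5 (reflect across h@8): 96 holes -> [(0, 1), (0, 2), (0, 3), (0, 4), (0, 5), (0, 6), (1, 1), (1, 2), (1, 3), (1, 4), (1, 5), (1, 6), (2, 1), (2, 2), (2, 3), (2, 4), (2, 5), (2, 6), (3, 1), (3, 2), (3, 3), (3, 4), (3, 5), (3, 6), (4, 1), (4, 2), (4, 3), (4, 4), (4, 5), (4, 6), (5, 1), (5, 2), (5, 3), (5, 4), (5, 5), (5, 6), (6, 1), (6, 2), (6, 3), (6, 4), (6, 5), (6, 6), (7, 1), (7, 2), (7, 3), (7, 4), (7, 5), (7, 6), (8, 1), (8, 2), (8, 3), (8, 4), (8, 5), (8, 6), (9, 1), (9, 2), (9, 3), (9, 4), (9, 5), (9, 6), (10, 1), (10, 2), (10, 3), (10, 4), (10, 5), (10, 6), (11, 1), (11, 2), (11, 3), (11, 4), (11, 5), (11, 6), (12, 1), (12, 2), (12, 3), (12, 4), (12, 5), (12, 6), (13, 1), (13, 2), (13, 3), (13, 4), (13, 5), (13, 6), (14, 1), (14, 2), (14, 3), (14, 4), (14, 5), (14, 6), (15, 1), (15, 2), (15, 3), (15, 4), (15, 5), (15, 6)]

Answer: .OOOOOO.
.OOOOOO.
.OOOOOO.
.OOOOOO.
.OOOOOO.
.OOOOOO.
.OOOOOO.
.OOOOOO.
.OOOOOO.
.OOOOOO.
.OOOOOO.
.OOOOOO.
.OOOOOO.
.OOOOOO.
.OOOOOO.
.OOOOOO.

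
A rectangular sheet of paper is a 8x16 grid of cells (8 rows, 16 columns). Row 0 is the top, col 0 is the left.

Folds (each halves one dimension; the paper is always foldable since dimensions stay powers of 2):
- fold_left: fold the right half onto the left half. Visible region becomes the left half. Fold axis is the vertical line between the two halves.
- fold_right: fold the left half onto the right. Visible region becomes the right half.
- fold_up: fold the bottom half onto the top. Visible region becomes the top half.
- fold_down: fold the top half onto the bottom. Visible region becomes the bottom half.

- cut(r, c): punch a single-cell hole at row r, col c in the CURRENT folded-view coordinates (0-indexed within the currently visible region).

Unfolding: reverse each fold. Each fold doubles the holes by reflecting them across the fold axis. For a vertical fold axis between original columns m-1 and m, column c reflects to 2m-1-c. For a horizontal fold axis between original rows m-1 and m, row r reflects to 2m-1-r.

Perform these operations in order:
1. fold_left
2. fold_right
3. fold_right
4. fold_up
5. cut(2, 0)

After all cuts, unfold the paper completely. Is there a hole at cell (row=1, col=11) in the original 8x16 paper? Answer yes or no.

Op 1 fold_left: fold axis v@8; visible region now rows[0,8) x cols[0,8) = 8x8
Op 2 fold_right: fold axis v@4; visible region now rows[0,8) x cols[4,8) = 8x4
Op 3 fold_right: fold axis v@6; visible region now rows[0,8) x cols[6,8) = 8x2
Op 4 fold_up: fold axis h@4; visible region now rows[0,4) x cols[6,8) = 4x2
Op 5 cut(2, 0): punch at orig (2,6); cuts so far [(2, 6)]; region rows[0,4) x cols[6,8) = 4x2
Unfold 1 (reflect across h@4): 2 holes -> [(2, 6), (5, 6)]
Unfold 2 (reflect across v@6): 4 holes -> [(2, 5), (2, 6), (5, 5), (5, 6)]
Unfold 3 (reflect across v@4): 8 holes -> [(2, 1), (2, 2), (2, 5), (2, 6), (5, 1), (5, 2), (5, 5), (5, 6)]
Unfold 4 (reflect across v@8): 16 holes -> [(2, 1), (2, 2), (2, 5), (2, 6), (2, 9), (2, 10), (2, 13), (2, 14), (5, 1), (5, 2), (5, 5), (5, 6), (5, 9), (5, 10), (5, 13), (5, 14)]
Holes: [(2, 1), (2, 2), (2, 5), (2, 6), (2, 9), (2, 10), (2, 13), (2, 14), (5, 1), (5, 2), (5, 5), (5, 6), (5, 9), (5, 10), (5, 13), (5, 14)]

Answer: no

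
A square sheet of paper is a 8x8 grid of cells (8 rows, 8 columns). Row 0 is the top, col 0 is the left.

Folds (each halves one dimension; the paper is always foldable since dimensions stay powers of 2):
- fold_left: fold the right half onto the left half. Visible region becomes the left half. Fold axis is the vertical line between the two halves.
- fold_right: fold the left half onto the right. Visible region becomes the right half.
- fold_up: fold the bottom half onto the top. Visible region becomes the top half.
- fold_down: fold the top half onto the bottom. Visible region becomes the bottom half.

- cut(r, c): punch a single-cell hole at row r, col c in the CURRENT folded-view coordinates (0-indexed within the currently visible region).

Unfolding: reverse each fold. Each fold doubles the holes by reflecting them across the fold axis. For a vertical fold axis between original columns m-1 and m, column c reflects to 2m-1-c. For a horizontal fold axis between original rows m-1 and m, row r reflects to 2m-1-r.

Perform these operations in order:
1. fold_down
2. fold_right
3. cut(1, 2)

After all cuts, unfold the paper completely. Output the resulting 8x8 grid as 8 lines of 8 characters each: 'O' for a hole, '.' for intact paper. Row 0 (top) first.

Op 1 fold_down: fold axis h@4; visible region now rows[4,8) x cols[0,8) = 4x8
Op 2 fold_right: fold axis v@4; visible region now rows[4,8) x cols[4,8) = 4x4
Op 3 cut(1, 2): punch at orig (5,6); cuts so far [(5, 6)]; region rows[4,8) x cols[4,8) = 4x4
Unfold 1 (reflect across v@4): 2 holes -> [(5, 1), (5, 6)]
Unfold 2 (reflect across h@4): 4 holes -> [(2, 1), (2, 6), (5, 1), (5, 6)]

Answer: ........
........
.O....O.
........
........
.O....O.
........
........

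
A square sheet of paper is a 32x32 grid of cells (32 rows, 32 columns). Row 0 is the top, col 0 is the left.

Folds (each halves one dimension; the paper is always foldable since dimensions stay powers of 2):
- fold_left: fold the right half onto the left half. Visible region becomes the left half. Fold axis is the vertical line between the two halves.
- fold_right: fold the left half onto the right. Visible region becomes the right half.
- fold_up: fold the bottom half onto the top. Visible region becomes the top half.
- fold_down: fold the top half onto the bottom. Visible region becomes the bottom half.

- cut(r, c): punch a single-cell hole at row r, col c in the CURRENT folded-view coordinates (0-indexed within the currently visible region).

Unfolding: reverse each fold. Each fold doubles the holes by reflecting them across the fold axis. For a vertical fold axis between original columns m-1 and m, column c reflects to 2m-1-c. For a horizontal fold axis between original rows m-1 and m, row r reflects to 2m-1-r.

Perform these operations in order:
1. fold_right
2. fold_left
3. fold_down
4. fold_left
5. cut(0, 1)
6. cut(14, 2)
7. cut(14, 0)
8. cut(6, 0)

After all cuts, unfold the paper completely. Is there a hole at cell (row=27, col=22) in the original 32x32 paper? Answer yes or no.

Op 1 fold_right: fold axis v@16; visible region now rows[0,32) x cols[16,32) = 32x16
Op 2 fold_left: fold axis v@24; visible region now rows[0,32) x cols[16,24) = 32x8
Op 3 fold_down: fold axis h@16; visible region now rows[16,32) x cols[16,24) = 16x8
Op 4 fold_left: fold axis v@20; visible region now rows[16,32) x cols[16,20) = 16x4
Op 5 cut(0, 1): punch at orig (16,17); cuts so far [(16, 17)]; region rows[16,32) x cols[16,20) = 16x4
Op 6 cut(14, 2): punch at orig (30,18); cuts so far [(16, 17), (30, 18)]; region rows[16,32) x cols[16,20) = 16x4
Op 7 cut(14, 0): punch at orig (30,16); cuts so far [(16, 17), (30, 16), (30, 18)]; region rows[16,32) x cols[16,20) = 16x4
Op 8 cut(6, 0): punch at orig (22,16); cuts so far [(16, 17), (22, 16), (30, 16), (30, 18)]; region rows[16,32) x cols[16,20) = 16x4
Unfold 1 (reflect across v@20): 8 holes -> [(16, 17), (16, 22), (22, 16), (22, 23), (30, 16), (30, 18), (30, 21), (30, 23)]
Unfold 2 (reflect across h@16): 16 holes -> [(1, 16), (1, 18), (1, 21), (1, 23), (9, 16), (9, 23), (15, 17), (15, 22), (16, 17), (16, 22), (22, 16), (22, 23), (30, 16), (30, 18), (30, 21), (30, 23)]
Unfold 3 (reflect across v@24): 32 holes -> [(1, 16), (1, 18), (1, 21), (1, 23), (1, 24), (1, 26), (1, 29), (1, 31), (9, 16), (9, 23), (9, 24), (9, 31), (15, 17), (15, 22), (15, 25), (15, 30), (16, 17), (16, 22), (16, 25), (16, 30), (22, 16), (22, 23), (22, 24), (22, 31), (30, 16), (30, 18), (30, 21), (30, 23), (30, 24), (30, 26), (30, 29), (30, 31)]
Unfold 4 (reflect across v@16): 64 holes -> [(1, 0), (1, 2), (1, 5), (1, 7), (1, 8), (1, 10), (1, 13), (1, 15), (1, 16), (1, 18), (1, 21), (1, 23), (1, 24), (1, 26), (1, 29), (1, 31), (9, 0), (9, 7), (9, 8), (9, 15), (9, 16), (9, 23), (9, 24), (9, 31), (15, 1), (15, 6), (15, 9), (15, 14), (15, 17), (15, 22), (15, 25), (15, 30), (16, 1), (16, 6), (16, 9), (16, 14), (16, 17), (16, 22), (16, 25), (16, 30), (22, 0), (22, 7), (22, 8), (22, 15), (22, 16), (22, 23), (22, 24), (22, 31), (30, 0), (30, 2), (30, 5), (30, 7), (30, 8), (30, 10), (30, 13), (30, 15), (30, 16), (30, 18), (30, 21), (30, 23), (30, 24), (30, 26), (30, 29), (30, 31)]
Holes: [(1, 0), (1, 2), (1, 5), (1, 7), (1, 8), (1, 10), (1, 13), (1, 15), (1, 16), (1, 18), (1, 21), (1, 23), (1, 24), (1, 26), (1, 29), (1, 31), (9, 0), (9, 7), (9, 8), (9, 15), (9, 16), (9, 23), (9, 24), (9, 31), (15, 1), (15, 6), (15, 9), (15, 14), (15, 17), (15, 22), (15, 25), (15, 30), (16, 1), (16, 6), (16, 9), (16, 14), (16, 17), (16, 22), (16, 25), (16, 30), (22, 0), (22, 7), (22, 8), (22, 15), (22, 16), (22, 23), (22, 24), (22, 31), (30, 0), (30, 2), (30, 5), (30, 7), (30, 8), (30, 10), (30, 13), (30, 15), (30, 16), (30, 18), (30, 21), (30, 23), (30, 24), (30, 26), (30, 29), (30, 31)]

Answer: no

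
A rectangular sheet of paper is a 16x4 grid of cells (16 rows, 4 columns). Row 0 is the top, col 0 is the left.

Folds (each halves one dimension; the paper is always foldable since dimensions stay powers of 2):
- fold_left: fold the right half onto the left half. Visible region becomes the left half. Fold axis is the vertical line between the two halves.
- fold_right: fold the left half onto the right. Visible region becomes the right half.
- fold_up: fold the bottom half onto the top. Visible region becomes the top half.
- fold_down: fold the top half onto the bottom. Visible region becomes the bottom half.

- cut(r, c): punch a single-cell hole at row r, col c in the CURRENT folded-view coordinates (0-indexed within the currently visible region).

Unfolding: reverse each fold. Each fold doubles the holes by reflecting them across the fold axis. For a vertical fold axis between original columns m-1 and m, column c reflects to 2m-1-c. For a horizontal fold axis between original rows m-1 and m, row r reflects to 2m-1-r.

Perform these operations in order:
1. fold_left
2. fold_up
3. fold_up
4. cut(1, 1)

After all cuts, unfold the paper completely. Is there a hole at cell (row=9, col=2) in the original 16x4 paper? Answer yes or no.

Answer: yes

Derivation:
Op 1 fold_left: fold axis v@2; visible region now rows[0,16) x cols[0,2) = 16x2
Op 2 fold_up: fold axis h@8; visible region now rows[0,8) x cols[0,2) = 8x2
Op 3 fold_up: fold axis h@4; visible region now rows[0,4) x cols[0,2) = 4x2
Op 4 cut(1, 1): punch at orig (1,1); cuts so far [(1, 1)]; region rows[0,4) x cols[0,2) = 4x2
Unfold 1 (reflect across h@4): 2 holes -> [(1, 1), (6, 1)]
Unfold 2 (reflect across h@8): 4 holes -> [(1, 1), (6, 1), (9, 1), (14, 1)]
Unfold 3 (reflect across v@2): 8 holes -> [(1, 1), (1, 2), (6, 1), (6, 2), (9, 1), (9, 2), (14, 1), (14, 2)]
Holes: [(1, 1), (1, 2), (6, 1), (6, 2), (9, 1), (9, 2), (14, 1), (14, 2)]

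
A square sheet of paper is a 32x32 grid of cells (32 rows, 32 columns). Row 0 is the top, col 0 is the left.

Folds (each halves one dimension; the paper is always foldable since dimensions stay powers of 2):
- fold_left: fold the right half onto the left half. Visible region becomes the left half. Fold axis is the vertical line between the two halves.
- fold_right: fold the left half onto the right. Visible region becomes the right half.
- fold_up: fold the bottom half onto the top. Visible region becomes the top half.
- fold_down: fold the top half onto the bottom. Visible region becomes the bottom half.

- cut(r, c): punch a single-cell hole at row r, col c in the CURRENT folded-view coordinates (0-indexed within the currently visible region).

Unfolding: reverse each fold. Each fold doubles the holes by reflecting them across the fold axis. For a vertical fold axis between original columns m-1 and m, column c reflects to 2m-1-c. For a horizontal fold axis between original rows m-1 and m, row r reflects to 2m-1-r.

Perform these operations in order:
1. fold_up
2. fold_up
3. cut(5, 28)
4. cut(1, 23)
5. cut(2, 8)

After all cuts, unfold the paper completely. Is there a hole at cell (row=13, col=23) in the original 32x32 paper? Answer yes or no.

Op 1 fold_up: fold axis h@16; visible region now rows[0,16) x cols[0,32) = 16x32
Op 2 fold_up: fold axis h@8; visible region now rows[0,8) x cols[0,32) = 8x32
Op 3 cut(5, 28): punch at orig (5,28); cuts so far [(5, 28)]; region rows[0,8) x cols[0,32) = 8x32
Op 4 cut(1, 23): punch at orig (1,23); cuts so far [(1, 23), (5, 28)]; region rows[0,8) x cols[0,32) = 8x32
Op 5 cut(2, 8): punch at orig (2,8); cuts so far [(1, 23), (2, 8), (5, 28)]; region rows[0,8) x cols[0,32) = 8x32
Unfold 1 (reflect across h@8): 6 holes -> [(1, 23), (2, 8), (5, 28), (10, 28), (13, 8), (14, 23)]
Unfold 2 (reflect across h@16): 12 holes -> [(1, 23), (2, 8), (5, 28), (10, 28), (13, 8), (14, 23), (17, 23), (18, 8), (21, 28), (26, 28), (29, 8), (30, 23)]
Holes: [(1, 23), (2, 8), (5, 28), (10, 28), (13, 8), (14, 23), (17, 23), (18, 8), (21, 28), (26, 28), (29, 8), (30, 23)]

Answer: no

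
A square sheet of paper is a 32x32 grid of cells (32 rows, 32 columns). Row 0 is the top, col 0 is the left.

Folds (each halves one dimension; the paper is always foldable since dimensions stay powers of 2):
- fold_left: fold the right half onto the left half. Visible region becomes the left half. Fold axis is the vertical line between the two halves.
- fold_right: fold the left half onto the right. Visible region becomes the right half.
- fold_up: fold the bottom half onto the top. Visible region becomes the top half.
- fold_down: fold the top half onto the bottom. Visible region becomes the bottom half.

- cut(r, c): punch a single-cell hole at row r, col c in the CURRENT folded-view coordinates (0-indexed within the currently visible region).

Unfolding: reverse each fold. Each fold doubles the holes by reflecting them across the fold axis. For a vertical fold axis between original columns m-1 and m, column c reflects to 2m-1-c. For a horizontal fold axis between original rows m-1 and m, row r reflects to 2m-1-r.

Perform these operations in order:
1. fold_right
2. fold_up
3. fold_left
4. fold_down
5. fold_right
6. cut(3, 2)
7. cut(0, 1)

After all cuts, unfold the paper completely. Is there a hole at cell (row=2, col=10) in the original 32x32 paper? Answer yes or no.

Answer: no

Derivation:
Op 1 fold_right: fold axis v@16; visible region now rows[0,32) x cols[16,32) = 32x16
Op 2 fold_up: fold axis h@16; visible region now rows[0,16) x cols[16,32) = 16x16
Op 3 fold_left: fold axis v@24; visible region now rows[0,16) x cols[16,24) = 16x8
Op 4 fold_down: fold axis h@8; visible region now rows[8,16) x cols[16,24) = 8x8
Op 5 fold_right: fold axis v@20; visible region now rows[8,16) x cols[20,24) = 8x4
Op 6 cut(3, 2): punch at orig (11,22); cuts so far [(11, 22)]; region rows[8,16) x cols[20,24) = 8x4
Op 7 cut(0, 1): punch at orig (8,21); cuts so far [(8, 21), (11, 22)]; region rows[8,16) x cols[20,24) = 8x4
Unfold 1 (reflect across v@20): 4 holes -> [(8, 18), (8, 21), (11, 17), (11, 22)]
Unfold 2 (reflect across h@8): 8 holes -> [(4, 17), (4, 22), (7, 18), (7, 21), (8, 18), (8, 21), (11, 17), (11, 22)]
Unfold 3 (reflect across v@24): 16 holes -> [(4, 17), (4, 22), (4, 25), (4, 30), (7, 18), (7, 21), (7, 26), (7, 29), (8, 18), (8, 21), (8, 26), (8, 29), (11, 17), (11, 22), (11, 25), (11, 30)]
Unfold 4 (reflect across h@16): 32 holes -> [(4, 17), (4, 22), (4, 25), (4, 30), (7, 18), (7, 21), (7, 26), (7, 29), (8, 18), (8, 21), (8, 26), (8, 29), (11, 17), (11, 22), (11, 25), (11, 30), (20, 17), (20, 22), (20, 25), (20, 30), (23, 18), (23, 21), (23, 26), (23, 29), (24, 18), (24, 21), (24, 26), (24, 29), (27, 17), (27, 22), (27, 25), (27, 30)]
Unfold 5 (reflect across v@16): 64 holes -> [(4, 1), (4, 6), (4, 9), (4, 14), (4, 17), (4, 22), (4, 25), (4, 30), (7, 2), (7, 5), (7, 10), (7, 13), (7, 18), (7, 21), (7, 26), (7, 29), (8, 2), (8, 5), (8, 10), (8, 13), (8, 18), (8, 21), (8, 26), (8, 29), (11, 1), (11, 6), (11, 9), (11, 14), (11, 17), (11, 22), (11, 25), (11, 30), (20, 1), (20, 6), (20, 9), (20, 14), (20, 17), (20, 22), (20, 25), (20, 30), (23, 2), (23, 5), (23, 10), (23, 13), (23, 18), (23, 21), (23, 26), (23, 29), (24, 2), (24, 5), (24, 10), (24, 13), (24, 18), (24, 21), (24, 26), (24, 29), (27, 1), (27, 6), (27, 9), (27, 14), (27, 17), (27, 22), (27, 25), (27, 30)]
Holes: [(4, 1), (4, 6), (4, 9), (4, 14), (4, 17), (4, 22), (4, 25), (4, 30), (7, 2), (7, 5), (7, 10), (7, 13), (7, 18), (7, 21), (7, 26), (7, 29), (8, 2), (8, 5), (8, 10), (8, 13), (8, 18), (8, 21), (8, 26), (8, 29), (11, 1), (11, 6), (11, 9), (11, 14), (11, 17), (11, 22), (11, 25), (11, 30), (20, 1), (20, 6), (20, 9), (20, 14), (20, 17), (20, 22), (20, 25), (20, 30), (23, 2), (23, 5), (23, 10), (23, 13), (23, 18), (23, 21), (23, 26), (23, 29), (24, 2), (24, 5), (24, 10), (24, 13), (24, 18), (24, 21), (24, 26), (24, 29), (27, 1), (27, 6), (27, 9), (27, 14), (27, 17), (27, 22), (27, 25), (27, 30)]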